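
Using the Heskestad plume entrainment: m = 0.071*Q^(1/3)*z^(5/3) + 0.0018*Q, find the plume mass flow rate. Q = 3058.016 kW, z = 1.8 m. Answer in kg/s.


Q^(1/3) = 14.515
z^(5/3) = 2.6635
First term = 0.071 * 14.515 * 2.6635 = 2.7449
Second term = 0.0018 * 3058.016 = 5.5044
m = 8.2493 kg/s

8.2493 kg/s


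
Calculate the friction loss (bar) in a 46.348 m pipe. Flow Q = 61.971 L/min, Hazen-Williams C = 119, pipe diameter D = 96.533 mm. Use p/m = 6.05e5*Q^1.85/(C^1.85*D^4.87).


Q^1.85 = 2068.0
C^1.85 = 6914.5
D^4.87 = 4.6278e+09
p/m = 3.9099e-05 bar/m
p_total = 3.9099e-05 * 46.348 = 0.0018122 bar

0.0018122 bar


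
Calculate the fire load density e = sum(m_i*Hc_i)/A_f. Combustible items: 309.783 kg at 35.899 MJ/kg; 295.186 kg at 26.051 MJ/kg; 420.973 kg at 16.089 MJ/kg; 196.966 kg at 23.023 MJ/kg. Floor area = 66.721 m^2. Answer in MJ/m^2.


Total energy = 309.783*35.899 + 295.186*26.051 + 420.973*16.089 + 196.966*23.023
= 11120.90 + 7689.890 + 6773.035 + 4534.748
= 30118.57 MJ
e = 30118.57 / 66.721 = 451.41 MJ/m^2

451.41 MJ/m^2


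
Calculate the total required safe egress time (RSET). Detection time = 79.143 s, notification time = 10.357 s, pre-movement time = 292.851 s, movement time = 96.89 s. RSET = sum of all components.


Total = 79.143 + 10.357 + 292.851 + 96.89 = 479.241 s

479.241 s


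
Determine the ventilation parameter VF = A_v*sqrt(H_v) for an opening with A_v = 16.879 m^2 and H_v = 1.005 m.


sqrt(H_v) = 1.0025
VF = 16.879 * 1.0025 = 16.921 m^(5/2)

16.921 m^(5/2)


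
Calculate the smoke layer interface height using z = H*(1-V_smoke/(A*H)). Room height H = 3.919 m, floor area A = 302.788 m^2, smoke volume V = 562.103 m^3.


V/(A*H) = 0.47370
1 - 0.47370 = 0.52630
z = 3.919 * 0.52630 = 2.0626 m

2.0626 m


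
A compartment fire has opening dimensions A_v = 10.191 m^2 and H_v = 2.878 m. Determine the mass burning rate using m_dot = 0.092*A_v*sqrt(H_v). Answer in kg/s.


sqrt(H_v) = 1.6965
m_dot = 0.092 * 10.191 * 1.6965 = 1.5906 kg/s

1.5906 kg/s


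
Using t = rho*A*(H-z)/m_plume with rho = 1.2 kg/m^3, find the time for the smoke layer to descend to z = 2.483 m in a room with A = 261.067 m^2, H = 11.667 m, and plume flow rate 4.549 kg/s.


H - z = 9.184 m
t = 1.2 * 261.067 * 9.184 / 4.549 = 632.48 s

632.48 s


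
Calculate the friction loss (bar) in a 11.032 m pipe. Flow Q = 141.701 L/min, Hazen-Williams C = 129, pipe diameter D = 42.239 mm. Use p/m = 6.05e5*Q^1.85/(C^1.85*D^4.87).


Q^1.85 = 9550.8
C^1.85 = 8027.7
D^4.87 = 8.2647e+07
p/m = 0.0087092 bar/m
p_total = 0.0087092 * 11.032 = 0.096080 bar

0.096080 bar


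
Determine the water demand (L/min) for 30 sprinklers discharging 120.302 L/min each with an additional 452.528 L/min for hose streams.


Sprinkler demand = 30 * 120.302 = 3609.06 L/min
Total = 3609.06 + 452.528 = 4061.588 L/min

4061.588 L/min


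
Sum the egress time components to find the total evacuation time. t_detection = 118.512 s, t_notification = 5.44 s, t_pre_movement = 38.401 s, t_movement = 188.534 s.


Total = 118.512 + 5.44 + 38.401 + 188.534 = 350.887 s

350.887 s


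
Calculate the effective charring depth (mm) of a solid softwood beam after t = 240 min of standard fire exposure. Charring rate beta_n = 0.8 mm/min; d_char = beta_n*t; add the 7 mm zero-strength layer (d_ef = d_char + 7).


d_char = 0.8 * 240 = 192 mm
d_ef = 192 + 1.0*7 = 199 mm

199 mm


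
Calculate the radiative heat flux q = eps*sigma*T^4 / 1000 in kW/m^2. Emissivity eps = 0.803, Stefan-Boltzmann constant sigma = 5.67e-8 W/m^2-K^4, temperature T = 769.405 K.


T^4 = 3.5045e+11
q = 0.803 * 5.67e-8 * 3.5045e+11 / 1000 = 15.956 kW/m^2

15.956 kW/m^2


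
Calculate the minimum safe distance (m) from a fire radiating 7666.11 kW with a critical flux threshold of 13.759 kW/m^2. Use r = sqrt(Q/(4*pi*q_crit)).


4*pi*q_crit = 172.90
Q/(4*pi*q_crit) = 44.338
r = sqrt(44.338) = 6.6587 m

6.6587 m


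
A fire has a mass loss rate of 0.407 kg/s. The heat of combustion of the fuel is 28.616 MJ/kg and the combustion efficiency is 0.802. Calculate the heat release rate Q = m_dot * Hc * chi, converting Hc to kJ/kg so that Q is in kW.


Hc = 28.616 MJ/kg = 28.616 * 1000 kJ/kg = 28616 kJ/kg
Q = 0.407 kg/s * 28616 kJ/kg * 0.802 = 9340.7 kW

9340.7 kW


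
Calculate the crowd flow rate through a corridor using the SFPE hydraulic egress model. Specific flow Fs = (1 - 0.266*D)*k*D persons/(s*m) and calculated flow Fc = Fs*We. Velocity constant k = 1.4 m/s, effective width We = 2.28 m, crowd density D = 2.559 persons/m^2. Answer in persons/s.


1 - 0.266*D = 1 - 0.266*2.559 = 0.31931
Fs = 0.31931 * 1.4 * 2.559 = 1.1439 persons/(s*m)
Fc = 1.1439 * 2.28 = 2.6082 persons/s

2.6082 persons/s


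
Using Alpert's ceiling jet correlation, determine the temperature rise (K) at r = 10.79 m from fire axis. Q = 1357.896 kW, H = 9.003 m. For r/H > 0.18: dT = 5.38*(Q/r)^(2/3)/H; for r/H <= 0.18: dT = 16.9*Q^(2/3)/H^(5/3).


r/H = 10.79 / 9.003 = 1.1985
r/H > 0.18, so dT = 5.38*(Q/r)^(2/3)/H
Q/r = 125.85
(Q/r)^(2/3) = 25.113
dT = 5.38 * 25.113 / 9.003 = 15.007 K

15.007 K


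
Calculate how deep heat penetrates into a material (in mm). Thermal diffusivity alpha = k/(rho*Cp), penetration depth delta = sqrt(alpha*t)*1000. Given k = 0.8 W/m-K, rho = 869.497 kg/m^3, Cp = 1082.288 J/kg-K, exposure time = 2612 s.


alpha = 0.8 / (869.497 * 1082.288) = 8.5012e-07 m^2/s
alpha * t = 0.0022205
delta = sqrt(0.0022205) * 1000 = 47.122 mm

47.122 mm


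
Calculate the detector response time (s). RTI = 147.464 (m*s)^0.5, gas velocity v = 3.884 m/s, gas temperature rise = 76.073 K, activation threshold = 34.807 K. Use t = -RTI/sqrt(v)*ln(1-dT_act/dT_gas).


dT_act/dT_gas = 0.45755
ln(1 - 0.45755) = -0.61165
t = -147.464 / sqrt(3.884) * -0.61165 = 45.767 s

45.767 s


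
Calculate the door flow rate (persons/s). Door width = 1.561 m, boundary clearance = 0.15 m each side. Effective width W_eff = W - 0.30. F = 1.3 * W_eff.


W_eff = 1.561 - 0.30 = 1.261 m
F = 1.3 * 1.261 = 1.6393 persons/s

1.6393 persons/s


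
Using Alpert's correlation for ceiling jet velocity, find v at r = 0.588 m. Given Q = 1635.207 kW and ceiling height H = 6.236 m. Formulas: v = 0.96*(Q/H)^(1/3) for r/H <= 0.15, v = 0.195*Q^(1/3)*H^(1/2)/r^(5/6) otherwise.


r/H = 0.588 / 6.236 = 0.094291
r/H <= 0.15, so v = 0.96*(Q/H)^(1/3)
Q/H = 262.22
(Q/H)^(1/3) = 6.4006
v = 0.96 * 6.4006 = 6.1446 m/s

6.1446 m/s


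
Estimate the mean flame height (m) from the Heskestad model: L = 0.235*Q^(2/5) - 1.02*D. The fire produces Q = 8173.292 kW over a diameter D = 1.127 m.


Q^(2/5) = 36.725
0.235 * Q^(2/5) = 8.6303
1.02 * D = 1.1495
L = 7.4808 m

7.4808 m


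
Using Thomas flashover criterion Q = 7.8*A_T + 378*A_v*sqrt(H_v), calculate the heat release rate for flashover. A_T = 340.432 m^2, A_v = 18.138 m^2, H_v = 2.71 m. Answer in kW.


7.8*A_T = 2655.4
sqrt(H_v) = 1.6462
378*A_v*sqrt(H_v) = 11287
Q = 2655.4 + 11287 = 13942 kW

13942 kW


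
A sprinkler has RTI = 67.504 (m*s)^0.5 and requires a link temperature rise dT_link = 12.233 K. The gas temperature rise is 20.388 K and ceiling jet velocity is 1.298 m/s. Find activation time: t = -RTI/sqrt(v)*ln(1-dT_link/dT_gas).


dT_link/dT_gas = 0.60001
ln(1 - 0.60001) = -0.91632
t = -67.504 / sqrt(1.298) * -0.91632 = 54.292 s

54.292 s


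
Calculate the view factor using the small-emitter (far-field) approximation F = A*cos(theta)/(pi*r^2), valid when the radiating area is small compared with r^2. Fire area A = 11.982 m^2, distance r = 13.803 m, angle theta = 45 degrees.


cos(45 deg) = 0.70711
pi*r^2 = 598.55
F = 11.982 * 0.70711 / 598.55 = 0.014155

0.014155


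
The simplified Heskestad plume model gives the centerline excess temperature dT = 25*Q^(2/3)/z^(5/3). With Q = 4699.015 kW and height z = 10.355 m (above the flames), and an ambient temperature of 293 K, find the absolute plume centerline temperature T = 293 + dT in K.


Q^(2/3) = 280.55
z^(5/3) = 49.195
dT = 25 * 280.55 / 49.195 = 142.57 K
T = 293 + 142.57 = 435.57 K

435.57 K


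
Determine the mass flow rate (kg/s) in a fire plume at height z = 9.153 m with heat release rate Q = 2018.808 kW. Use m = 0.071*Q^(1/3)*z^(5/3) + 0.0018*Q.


Q^(1/3) = 12.639
z^(5/3) = 40.050
First term = 0.071 * 12.639 * 40.050 = 35.939
Second term = 0.0018 * 2018.808 = 3.6339
m = 39.573 kg/s

39.573 kg/s


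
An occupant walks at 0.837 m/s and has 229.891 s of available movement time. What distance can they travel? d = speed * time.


d = 0.837 * 229.891 = 192.42 m

192.42 m


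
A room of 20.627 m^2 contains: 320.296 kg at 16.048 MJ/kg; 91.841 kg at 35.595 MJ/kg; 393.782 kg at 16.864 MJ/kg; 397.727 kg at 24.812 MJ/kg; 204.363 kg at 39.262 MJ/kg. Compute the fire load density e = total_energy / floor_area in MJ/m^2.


Total energy = 320.296*16.048 + 91.841*35.595 + 393.782*16.864 + 397.727*24.812 + 204.363*39.262
= 5140.110 + 3269.080 + 6640.740 + 9868.402 + 8023.700
= 32942.03 MJ
e = 32942.03 / 20.627 = 1597.0 MJ/m^2

1597.0 MJ/m^2


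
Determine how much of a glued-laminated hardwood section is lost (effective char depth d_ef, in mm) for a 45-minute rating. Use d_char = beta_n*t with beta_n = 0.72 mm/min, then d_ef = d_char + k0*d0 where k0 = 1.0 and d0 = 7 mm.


d_char = 0.72 * 45 = 32.4 mm
d_ef = 32.4 + 1.0*7 = 39.4 mm

39.4 mm


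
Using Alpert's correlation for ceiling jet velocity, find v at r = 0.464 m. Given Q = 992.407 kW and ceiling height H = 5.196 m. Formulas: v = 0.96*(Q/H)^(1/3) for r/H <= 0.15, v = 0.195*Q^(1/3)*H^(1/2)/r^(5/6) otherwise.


r/H = 0.464 / 5.196 = 0.089299
r/H <= 0.15, so v = 0.96*(Q/H)^(1/3)
Q/H = 190.99
(Q/H)^(1/3) = 5.7589
v = 0.96 * 5.7589 = 5.5286 m/s

5.5286 m/s


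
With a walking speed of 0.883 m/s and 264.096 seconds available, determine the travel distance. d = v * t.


d = 0.883 * 264.096 = 233.20 m

233.20 m


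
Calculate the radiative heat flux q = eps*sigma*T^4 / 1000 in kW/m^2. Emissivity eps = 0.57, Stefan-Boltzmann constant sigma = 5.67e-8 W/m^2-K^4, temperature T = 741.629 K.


T^4 = 3.0251e+11
q = 0.57 * 5.67e-8 * 3.0251e+11 / 1000 = 9.7770 kW/m^2

9.7770 kW/m^2


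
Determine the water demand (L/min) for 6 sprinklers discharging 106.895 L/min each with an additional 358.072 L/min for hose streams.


Sprinkler demand = 6 * 106.895 = 641.37 L/min
Total = 641.37 + 358.072 = 999.442 L/min

999.442 L/min


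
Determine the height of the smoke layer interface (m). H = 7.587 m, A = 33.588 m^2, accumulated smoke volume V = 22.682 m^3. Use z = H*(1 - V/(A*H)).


V/(A*H) = 0.089008
1 - 0.089008 = 0.91099
z = 7.587 * 0.91099 = 6.9117 m

6.9117 m


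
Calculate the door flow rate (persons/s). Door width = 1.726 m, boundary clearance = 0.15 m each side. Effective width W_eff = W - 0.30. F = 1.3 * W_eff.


W_eff = 1.726 - 0.30 = 1.426 m
F = 1.3 * 1.426 = 1.8538 persons/s

1.8538 persons/s


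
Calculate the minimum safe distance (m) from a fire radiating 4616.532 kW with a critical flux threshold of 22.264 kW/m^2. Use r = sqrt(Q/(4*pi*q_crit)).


4*pi*q_crit = 279.78
Q/(4*pi*q_crit) = 16.501
r = sqrt(16.501) = 4.0621 m

4.0621 m


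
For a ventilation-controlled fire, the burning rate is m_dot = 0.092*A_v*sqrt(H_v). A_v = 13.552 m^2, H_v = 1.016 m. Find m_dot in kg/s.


sqrt(H_v) = 1.0080
m_dot = 0.092 * 13.552 * 1.0080 = 1.2567 kg/s

1.2567 kg/s


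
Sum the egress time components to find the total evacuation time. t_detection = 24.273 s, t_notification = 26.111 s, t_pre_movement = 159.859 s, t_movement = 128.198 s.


Total = 24.273 + 26.111 + 159.859 + 128.198 = 338.441 s

338.441 s


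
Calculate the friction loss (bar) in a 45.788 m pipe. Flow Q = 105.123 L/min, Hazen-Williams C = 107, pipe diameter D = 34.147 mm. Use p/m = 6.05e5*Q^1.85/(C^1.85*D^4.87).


Q^1.85 = 5497.2
C^1.85 = 5680.2
D^4.87 = 2.9338e+07
p/m = 0.019958 bar/m
p_total = 0.019958 * 45.788 = 0.91382 bar

0.91382 bar


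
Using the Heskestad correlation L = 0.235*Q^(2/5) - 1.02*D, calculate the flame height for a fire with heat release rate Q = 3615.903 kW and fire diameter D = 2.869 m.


Q^(2/5) = 26.502
0.235 * Q^(2/5) = 6.2281
1.02 * D = 2.9264
L = 3.3017 m

3.3017 m


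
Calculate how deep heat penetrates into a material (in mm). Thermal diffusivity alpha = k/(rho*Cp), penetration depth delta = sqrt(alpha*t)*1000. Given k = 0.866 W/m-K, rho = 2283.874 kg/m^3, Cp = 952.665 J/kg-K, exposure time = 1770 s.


alpha = 0.866 / (2283.874 * 952.665) = 3.9802e-07 m^2/s
alpha * t = 0.00070450
delta = sqrt(0.00070450) * 1000 = 26.542 mm

26.542 mm


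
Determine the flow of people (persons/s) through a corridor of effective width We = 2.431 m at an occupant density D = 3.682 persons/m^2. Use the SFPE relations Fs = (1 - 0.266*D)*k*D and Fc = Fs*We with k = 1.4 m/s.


1 - 0.266*D = 1 - 0.266*3.682 = 0.020588
Fs = 0.020588 * 1.4 * 3.682 = 0.10613 persons/(s*m)
Fc = 0.10613 * 2.431 = 0.25799 persons/s

0.25799 persons/s


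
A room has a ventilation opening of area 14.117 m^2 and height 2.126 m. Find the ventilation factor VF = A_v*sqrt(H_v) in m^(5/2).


sqrt(H_v) = 1.4581
VF = 14.117 * 1.4581 = 20.584 m^(5/2)

20.584 m^(5/2)


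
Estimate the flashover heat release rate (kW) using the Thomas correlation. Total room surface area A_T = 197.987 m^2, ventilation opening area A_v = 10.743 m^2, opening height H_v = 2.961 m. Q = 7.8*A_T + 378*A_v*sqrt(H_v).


7.8*A_T = 1544.3
sqrt(H_v) = 1.7208
378*A_v*sqrt(H_v) = 6987.7
Q = 1544.3 + 6987.7 = 8532.0 kW

8532.0 kW


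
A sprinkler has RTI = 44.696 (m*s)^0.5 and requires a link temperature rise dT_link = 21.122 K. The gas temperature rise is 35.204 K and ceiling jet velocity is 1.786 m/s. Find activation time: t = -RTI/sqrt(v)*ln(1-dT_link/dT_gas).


dT_link/dT_gas = 0.59999
ln(1 - 0.59999) = -0.91626
t = -44.696 / sqrt(1.786) * -0.91626 = 30.644 s

30.644 s


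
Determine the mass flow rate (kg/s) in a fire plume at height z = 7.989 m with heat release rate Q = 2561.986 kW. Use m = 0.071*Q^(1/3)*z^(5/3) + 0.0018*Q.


Q^(1/3) = 13.683
z^(5/3) = 31.927
First term = 0.071 * 13.683 * 31.927 = 31.017
Second term = 0.0018 * 2561.986 = 4.6116
m = 35.629 kg/s

35.629 kg/s


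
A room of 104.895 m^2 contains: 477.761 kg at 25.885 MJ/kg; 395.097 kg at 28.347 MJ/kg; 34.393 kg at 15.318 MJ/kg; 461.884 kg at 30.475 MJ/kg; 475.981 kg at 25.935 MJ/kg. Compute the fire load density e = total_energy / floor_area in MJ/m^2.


Total energy = 477.761*25.885 + 395.097*28.347 + 34.393*15.318 + 461.884*30.475 + 475.981*25.935
= 12366.84 + 11199.81 + 526.8320 + 14075.91 + 12344.57
= 50513.97 MJ
e = 50513.97 / 104.895 = 481.57 MJ/m^2

481.57 MJ/m^2


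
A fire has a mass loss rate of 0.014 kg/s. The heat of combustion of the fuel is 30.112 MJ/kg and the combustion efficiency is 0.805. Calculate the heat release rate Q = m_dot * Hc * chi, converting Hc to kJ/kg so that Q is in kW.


Hc = 30.112 MJ/kg = 30.112 * 1000 kJ/kg = 30112 kJ/kg
Q = 0.014 kg/s * 30112 kJ/kg * 0.805 = 339.36 kW

339.36 kW


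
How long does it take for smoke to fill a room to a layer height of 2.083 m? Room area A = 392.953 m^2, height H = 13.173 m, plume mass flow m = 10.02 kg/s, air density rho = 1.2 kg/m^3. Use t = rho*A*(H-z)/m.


H - z = 11.09 m
t = 1.2 * 392.953 * 11.09 / 10.02 = 521.90 s

521.90 s


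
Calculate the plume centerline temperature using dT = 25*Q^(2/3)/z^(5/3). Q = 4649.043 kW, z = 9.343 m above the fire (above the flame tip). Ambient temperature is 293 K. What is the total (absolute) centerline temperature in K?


Q^(2/3) = 278.55
z^(5/3) = 41.445
dT = 25 * 278.55 / 41.445 = 168.02 K
T = 293 + 168.02 = 461.02 K

461.02 K


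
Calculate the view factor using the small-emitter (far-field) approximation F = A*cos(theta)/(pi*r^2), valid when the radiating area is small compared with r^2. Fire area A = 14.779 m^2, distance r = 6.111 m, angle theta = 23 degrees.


cos(23 deg) = 0.92050
pi*r^2 = 117.32
F = 14.779 * 0.92050 / 117.32 = 0.11596

0.11596


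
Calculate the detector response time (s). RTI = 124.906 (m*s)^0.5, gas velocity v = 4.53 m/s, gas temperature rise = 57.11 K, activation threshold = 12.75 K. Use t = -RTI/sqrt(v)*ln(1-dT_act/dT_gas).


dT_act/dT_gas = 0.22325
ln(1 - 0.22325) = -0.25264
t = -124.906 / sqrt(4.53) * -0.25264 = 14.826 s

14.826 s


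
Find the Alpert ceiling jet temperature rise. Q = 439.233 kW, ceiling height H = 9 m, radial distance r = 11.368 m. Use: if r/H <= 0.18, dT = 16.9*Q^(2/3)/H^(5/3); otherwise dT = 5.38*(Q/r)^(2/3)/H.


r/H = 11.368 / 9 = 1.2631
r/H > 0.18, so dT = 5.38*(Q/r)^(2/3)/H
Q/r = 38.638
(Q/r)^(2/3) = 11.429
dT = 5.38 * 11.429 / 9 = 6.8320 K

6.8320 K


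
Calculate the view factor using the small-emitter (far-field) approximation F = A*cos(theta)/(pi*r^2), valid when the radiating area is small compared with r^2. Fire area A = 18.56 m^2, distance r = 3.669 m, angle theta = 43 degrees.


cos(43 deg) = 0.73135
pi*r^2 = 42.291
F = 18.56 * 0.73135 / 42.291 = 0.32097

0.32097


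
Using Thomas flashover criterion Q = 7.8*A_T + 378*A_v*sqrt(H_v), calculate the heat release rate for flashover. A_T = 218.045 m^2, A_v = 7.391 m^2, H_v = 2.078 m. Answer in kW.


7.8*A_T = 1700.751
sqrt(H_v) = 1.4415
378*A_v*sqrt(H_v) = 4027.3
Q = 1700.751 + 4027.3 = 5728.1 kW

5728.1 kW


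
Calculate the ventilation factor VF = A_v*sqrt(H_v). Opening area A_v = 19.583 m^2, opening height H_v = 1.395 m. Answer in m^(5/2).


sqrt(H_v) = 1.1811
VF = 19.583 * 1.1811 = 23.130 m^(5/2)

23.130 m^(5/2)


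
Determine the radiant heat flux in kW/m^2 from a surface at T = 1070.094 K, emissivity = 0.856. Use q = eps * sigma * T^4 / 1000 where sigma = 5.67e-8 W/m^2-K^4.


T^4 = 1.3113e+12
q = 0.856 * 5.67e-8 * 1.3113e+12 / 1000 = 63.642 kW/m^2

63.642 kW/m^2


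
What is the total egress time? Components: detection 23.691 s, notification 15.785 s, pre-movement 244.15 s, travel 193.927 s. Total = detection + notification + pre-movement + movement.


Total = 23.691 + 15.785 + 244.15 + 193.927 = 477.553 s

477.553 s


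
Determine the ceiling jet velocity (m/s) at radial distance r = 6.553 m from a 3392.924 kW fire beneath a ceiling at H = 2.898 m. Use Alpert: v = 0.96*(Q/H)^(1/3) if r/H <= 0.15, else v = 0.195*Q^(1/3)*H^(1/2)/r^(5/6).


r/H = 6.553 / 2.898 = 2.2612
r/H > 0.15, so v = 0.195*Q^(1/3)*H^(1/2)/r^(5/6)
Q^(1/3) = 15.027
H^(1/2) = 1.7024
r^(5/6) = 4.7903
v = 0.195 * 15.027 * 1.7024 / 4.7903 = 1.0413 m/s

1.0413 m/s


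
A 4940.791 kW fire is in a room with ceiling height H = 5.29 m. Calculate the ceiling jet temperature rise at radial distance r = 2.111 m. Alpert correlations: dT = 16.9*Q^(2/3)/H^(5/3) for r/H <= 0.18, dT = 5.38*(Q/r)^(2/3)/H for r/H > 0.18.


r/H = 2.111 / 5.29 = 0.39905
r/H > 0.18, so dT = 5.38*(Q/r)^(2/3)/H
Q/r = 2340.5
(Q/r)^(2/3) = 176.28
dT = 5.38 * 176.28 / 5.29 = 179.28 K

179.28 K


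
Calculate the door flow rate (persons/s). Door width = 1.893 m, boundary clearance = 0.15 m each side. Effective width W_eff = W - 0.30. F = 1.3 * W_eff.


W_eff = 1.893 - 0.30 = 1.593 m
F = 1.3 * 1.593 = 2.0709 persons/s

2.0709 persons/s


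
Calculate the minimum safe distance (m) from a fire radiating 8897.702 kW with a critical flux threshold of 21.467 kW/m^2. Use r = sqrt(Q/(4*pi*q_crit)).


4*pi*q_crit = 269.76
Q/(4*pi*q_crit) = 32.983
r = sqrt(32.983) = 5.7431 m

5.7431 m


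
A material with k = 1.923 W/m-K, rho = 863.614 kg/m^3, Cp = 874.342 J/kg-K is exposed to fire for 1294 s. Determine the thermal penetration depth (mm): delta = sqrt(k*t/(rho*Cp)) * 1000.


alpha = 1.923 / (863.614 * 874.342) = 2.5467e-06 m^2/s
alpha * t = 0.0032954
delta = sqrt(0.0032954) * 1000 = 57.406 mm

57.406 mm


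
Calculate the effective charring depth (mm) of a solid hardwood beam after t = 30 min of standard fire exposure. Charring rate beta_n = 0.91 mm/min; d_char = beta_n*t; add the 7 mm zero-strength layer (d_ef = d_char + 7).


d_char = 0.91 * 30 = 27.3 mm
d_ef = 27.3 + 1.0*7 = 34.3 mm

34.3 mm


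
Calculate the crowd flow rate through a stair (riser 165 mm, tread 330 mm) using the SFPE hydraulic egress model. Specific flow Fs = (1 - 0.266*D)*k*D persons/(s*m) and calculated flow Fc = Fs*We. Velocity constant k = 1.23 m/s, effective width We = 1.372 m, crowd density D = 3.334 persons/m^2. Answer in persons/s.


1 - 0.266*D = 1 - 0.266*3.334 = 0.11316
Fs = 0.11316 * 1.23 * 3.334 = 0.46403 persons/(s*m)
Fc = 0.46403 * 1.372 = 0.63665 persons/s

0.63665 persons/s


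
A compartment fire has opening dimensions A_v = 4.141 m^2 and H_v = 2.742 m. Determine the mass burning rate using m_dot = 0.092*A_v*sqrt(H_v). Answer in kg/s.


sqrt(H_v) = 1.6559
m_dot = 0.092 * 4.141 * 1.6559 = 0.63085 kg/s

0.63085 kg/s


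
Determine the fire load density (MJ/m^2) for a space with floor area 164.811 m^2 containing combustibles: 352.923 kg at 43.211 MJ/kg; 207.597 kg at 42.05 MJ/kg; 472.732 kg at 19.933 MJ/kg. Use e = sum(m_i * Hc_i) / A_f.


Total energy = 352.923*43.211 + 207.597*42.05 + 472.732*19.933
= 15250.16 + 8729.454 + 9422.967
= 33402.58 MJ
e = 33402.58 / 164.811 = 202.67 MJ/m^2

202.67 MJ/m^2


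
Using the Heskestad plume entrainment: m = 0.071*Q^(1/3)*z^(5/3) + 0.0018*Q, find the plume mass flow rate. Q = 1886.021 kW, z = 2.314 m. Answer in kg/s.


Q^(1/3) = 12.355
z^(5/3) = 4.0483
First term = 0.071 * 12.355 * 4.0483 = 3.5512
Second term = 0.0018 * 1886.021 = 3.3948
m = 6.9461 kg/s

6.9461 kg/s


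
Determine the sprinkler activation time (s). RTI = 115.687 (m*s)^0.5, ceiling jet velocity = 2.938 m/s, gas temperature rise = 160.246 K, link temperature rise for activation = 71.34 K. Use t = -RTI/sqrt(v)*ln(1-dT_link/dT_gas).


dT_link/dT_gas = 0.44519
ln(1 - 0.44519) = -0.58913
t = -115.687 / sqrt(2.938) * -0.58913 = 39.762 s

39.762 s


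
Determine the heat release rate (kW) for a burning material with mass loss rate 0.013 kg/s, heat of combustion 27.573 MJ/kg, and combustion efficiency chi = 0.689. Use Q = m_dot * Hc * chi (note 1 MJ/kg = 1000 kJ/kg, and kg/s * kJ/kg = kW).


Hc = 27.573 MJ/kg = 27.573 * 1000 kJ/kg = 27573 kJ/kg
Q = 0.013 kg/s * 27573 kJ/kg * 0.689 = 246.97 kW

246.97 kW


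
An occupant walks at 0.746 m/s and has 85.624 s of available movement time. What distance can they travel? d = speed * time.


d = 0.746 * 85.624 = 63.876 m

63.876 m


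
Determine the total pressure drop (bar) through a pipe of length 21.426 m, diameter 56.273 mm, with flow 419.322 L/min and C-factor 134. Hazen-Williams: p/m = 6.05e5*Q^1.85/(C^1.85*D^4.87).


Q^1.85 = 71074
C^1.85 = 8612.8
D^4.87 = 3.3417e+08
p/m = 0.014940 bar/m
p_total = 0.014940 * 21.426 = 0.32011 bar

0.32011 bar


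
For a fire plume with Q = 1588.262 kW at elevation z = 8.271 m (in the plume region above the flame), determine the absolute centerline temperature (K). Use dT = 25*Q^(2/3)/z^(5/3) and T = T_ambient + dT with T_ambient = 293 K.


Q^(2/3) = 136.13
z^(5/3) = 33.827
dT = 25 * 136.13 / 33.827 = 100.61 K
T = 293 + 100.61 = 393.61 K

393.61 K


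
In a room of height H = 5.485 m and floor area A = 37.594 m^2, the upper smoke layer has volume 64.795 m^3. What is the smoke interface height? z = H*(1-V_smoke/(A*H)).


V/(A*H) = 0.31423
1 - 0.31423 = 0.68577
z = 5.485 * 0.68577 = 3.7615 m

3.7615 m


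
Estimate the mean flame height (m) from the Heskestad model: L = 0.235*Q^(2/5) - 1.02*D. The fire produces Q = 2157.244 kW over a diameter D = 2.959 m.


Q^(2/5) = 21.556
0.235 * Q^(2/5) = 5.0656
1.02 * D = 3.0182
L = 2.0474 m

2.0474 m


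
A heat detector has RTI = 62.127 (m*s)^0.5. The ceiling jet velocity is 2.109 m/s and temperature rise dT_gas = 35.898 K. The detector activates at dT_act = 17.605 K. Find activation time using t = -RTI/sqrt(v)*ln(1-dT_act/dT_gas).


dT_act/dT_gas = 0.49042
ln(1 - 0.49042) = -0.67416
t = -62.127 / sqrt(2.109) * -0.67416 = 28.841 s

28.841 s


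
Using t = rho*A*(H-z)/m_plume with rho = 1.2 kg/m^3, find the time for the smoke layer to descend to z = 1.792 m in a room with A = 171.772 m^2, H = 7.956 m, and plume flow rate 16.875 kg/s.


H - z = 6.164 m
t = 1.2 * 171.772 * 6.164 / 16.875 = 75.293 s

75.293 s


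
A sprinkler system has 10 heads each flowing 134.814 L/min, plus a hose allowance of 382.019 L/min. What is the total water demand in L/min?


Sprinkler demand = 10 * 134.814 = 1348.14 L/min
Total = 1348.14 + 382.019 = 1730.159 L/min

1730.159 L/min


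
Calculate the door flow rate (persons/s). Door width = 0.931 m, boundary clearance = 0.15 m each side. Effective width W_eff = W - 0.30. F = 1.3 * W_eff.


W_eff = 0.931 - 0.30 = 0.631 m
F = 1.3 * 0.631 = 0.82030 persons/s

0.82030 persons/s


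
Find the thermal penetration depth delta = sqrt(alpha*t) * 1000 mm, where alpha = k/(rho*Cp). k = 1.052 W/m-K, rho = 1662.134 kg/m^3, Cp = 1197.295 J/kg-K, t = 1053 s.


alpha = 1.052 / (1662.134 * 1197.295) = 5.2863e-07 m^2/s
alpha * t = 0.00055664
delta = sqrt(0.00055664) * 1000 = 23.593 mm

23.593 mm


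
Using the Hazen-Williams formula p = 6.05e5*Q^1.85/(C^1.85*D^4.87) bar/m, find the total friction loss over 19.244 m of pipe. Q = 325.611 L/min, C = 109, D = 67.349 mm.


Q^1.85 = 44514
C^1.85 = 5878.1
D^4.87 = 8.0163e+08
p/m = 0.0057153 bar/m
p_total = 0.0057153 * 19.244 = 0.10998 bar

0.10998 bar


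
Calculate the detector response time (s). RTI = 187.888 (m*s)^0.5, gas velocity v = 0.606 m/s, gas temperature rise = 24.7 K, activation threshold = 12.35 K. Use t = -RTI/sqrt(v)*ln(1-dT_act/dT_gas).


dT_act/dT_gas = 0.5
ln(1 - 0.5) = -0.69315
t = -187.888 / sqrt(0.606) * -0.69315 = 167.30 s

167.30 s


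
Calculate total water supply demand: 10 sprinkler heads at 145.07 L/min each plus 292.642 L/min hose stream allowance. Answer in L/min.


Sprinkler demand = 10 * 145.07 = 1450.7 L/min
Total = 1450.7 + 292.642 = 1743.342 L/min

1743.342 L/min


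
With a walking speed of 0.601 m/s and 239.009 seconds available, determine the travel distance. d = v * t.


d = 0.601 * 239.009 = 143.64 m

143.64 m


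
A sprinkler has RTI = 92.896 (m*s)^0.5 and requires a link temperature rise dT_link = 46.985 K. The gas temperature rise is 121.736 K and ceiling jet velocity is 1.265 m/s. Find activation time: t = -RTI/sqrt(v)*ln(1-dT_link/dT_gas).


dT_link/dT_gas = 0.38596
ln(1 - 0.38596) = -0.48769
t = -92.896 / sqrt(1.265) * -0.48769 = 40.281 s

40.281 s


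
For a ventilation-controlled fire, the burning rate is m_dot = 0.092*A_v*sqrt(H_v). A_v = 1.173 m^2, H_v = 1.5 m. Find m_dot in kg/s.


sqrt(H_v) = 1.2247
m_dot = 0.092 * 1.173 * 1.2247 = 0.13217 kg/s

0.13217 kg/s


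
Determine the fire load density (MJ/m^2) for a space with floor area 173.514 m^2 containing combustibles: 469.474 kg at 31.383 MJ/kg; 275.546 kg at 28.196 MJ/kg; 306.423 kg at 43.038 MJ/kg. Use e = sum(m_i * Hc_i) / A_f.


Total energy = 469.474*31.383 + 275.546*28.196 + 306.423*43.038
= 14733.50 + 7769.295 + 13187.83
= 35690.63 MJ
e = 35690.63 / 173.514 = 205.69 MJ/m^2

205.69 MJ/m^2


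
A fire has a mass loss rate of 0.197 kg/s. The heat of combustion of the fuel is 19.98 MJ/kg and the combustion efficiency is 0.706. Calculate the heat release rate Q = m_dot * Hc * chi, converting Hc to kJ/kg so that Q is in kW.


Hc = 19.98 MJ/kg = 19.98 * 1000 kJ/kg = 19980 kJ/kg
Q = 0.197 kg/s * 19980 kJ/kg * 0.706 = 2778.9 kW

2778.9 kW


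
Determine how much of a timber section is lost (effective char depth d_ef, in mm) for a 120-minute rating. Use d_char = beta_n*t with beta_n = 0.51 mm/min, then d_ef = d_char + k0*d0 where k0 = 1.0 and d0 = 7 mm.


d_char = 0.51 * 120 = 61.2 mm
d_ef = 61.2 + 1.0*7 = 68.2 mm

68.2 mm


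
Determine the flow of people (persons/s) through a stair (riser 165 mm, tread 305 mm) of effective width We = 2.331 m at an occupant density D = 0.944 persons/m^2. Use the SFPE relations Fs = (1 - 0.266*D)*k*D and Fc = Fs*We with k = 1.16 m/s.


1 - 0.266*D = 1 - 0.266*0.944 = 0.74890
Fs = 0.74890 * 1.16 * 0.944 = 0.82007 persons/(s*m)
Fc = 0.82007 * 2.331 = 1.9116 persons/s

1.9116 persons/s


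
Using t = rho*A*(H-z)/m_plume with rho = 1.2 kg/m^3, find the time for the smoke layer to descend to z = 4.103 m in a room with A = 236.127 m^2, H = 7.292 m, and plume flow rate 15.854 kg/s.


H - z = 3.189 m
t = 1.2 * 236.127 * 3.189 / 15.854 = 56.996 s

56.996 s


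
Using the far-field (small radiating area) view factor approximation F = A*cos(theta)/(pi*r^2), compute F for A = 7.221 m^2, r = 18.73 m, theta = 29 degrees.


cos(29 deg) = 0.87462
pi*r^2 = 1102.1
F = 7.221 * 0.87462 / 1102.1 = 0.0057305

0.0057305


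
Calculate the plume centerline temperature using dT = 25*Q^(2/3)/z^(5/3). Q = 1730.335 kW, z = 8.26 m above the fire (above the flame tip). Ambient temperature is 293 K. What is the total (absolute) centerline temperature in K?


Q^(2/3) = 144.13
z^(5/3) = 33.752
dT = 25 * 144.13 / 33.752 = 106.76 K
T = 293 + 106.76 = 399.76 K

399.76 K


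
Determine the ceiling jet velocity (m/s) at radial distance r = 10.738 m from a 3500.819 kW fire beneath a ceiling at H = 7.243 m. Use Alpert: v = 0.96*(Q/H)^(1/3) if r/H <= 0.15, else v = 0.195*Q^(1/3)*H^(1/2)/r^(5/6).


r/H = 10.738 / 7.243 = 1.4825
r/H > 0.15, so v = 0.195*Q^(1/3)*H^(1/2)/r^(5/6)
Q^(1/3) = 15.184
H^(1/2) = 2.6913
r^(5/6) = 7.2294
v = 0.195 * 15.184 * 2.6913 / 7.2294 = 1.1023 m/s

1.1023 m/s


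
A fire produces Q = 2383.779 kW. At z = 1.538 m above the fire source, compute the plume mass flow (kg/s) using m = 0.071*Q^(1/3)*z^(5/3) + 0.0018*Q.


Q^(1/3) = 13.358
z^(5/3) = 2.0492
First term = 0.071 * 13.358 * 2.0492 = 1.9436
Second term = 0.0018 * 2383.779 = 4.2908
m = 6.2344 kg/s

6.2344 kg/s


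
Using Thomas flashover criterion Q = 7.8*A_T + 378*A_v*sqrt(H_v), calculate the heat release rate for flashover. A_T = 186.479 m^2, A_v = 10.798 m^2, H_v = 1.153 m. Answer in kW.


7.8*A_T = 1454.5
sqrt(H_v) = 1.0738
378*A_v*sqrt(H_v) = 4382.8
Q = 1454.5 + 4382.8 = 5837.3 kW

5837.3 kW


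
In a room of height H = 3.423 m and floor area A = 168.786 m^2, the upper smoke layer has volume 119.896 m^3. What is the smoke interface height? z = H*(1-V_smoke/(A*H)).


V/(A*H) = 0.20752
1 - 0.20752 = 0.79248
z = 3.423 * 0.79248 = 2.7127 m

2.7127 m


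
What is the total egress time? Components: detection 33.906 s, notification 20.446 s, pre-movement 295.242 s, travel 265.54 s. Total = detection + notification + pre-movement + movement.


Total = 33.906 + 20.446 + 295.242 + 265.54 = 615.134 s

615.134 s


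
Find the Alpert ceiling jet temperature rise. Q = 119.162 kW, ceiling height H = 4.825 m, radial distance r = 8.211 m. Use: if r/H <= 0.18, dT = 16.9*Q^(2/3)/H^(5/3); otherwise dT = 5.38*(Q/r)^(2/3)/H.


r/H = 8.211 / 4.825 = 1.7018
r/H > 0.18, so dT = 5.38*(Q/r)^(2/3)/H
Q/r = 14.512
(Q/r)^(2/3) = 5.9497
dT = 5.38 * 5.9497 / 4.825 = 6.6341 K

6.6341 K


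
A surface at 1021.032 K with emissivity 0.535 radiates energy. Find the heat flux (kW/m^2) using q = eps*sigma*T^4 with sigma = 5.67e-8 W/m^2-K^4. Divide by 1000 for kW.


T^4 = 1.0868e+12
q = 0.535 * 5.67e-8 * 1.0868e+12 / 1000 = 32.968 kW/m^2

32.968 kW/m^2


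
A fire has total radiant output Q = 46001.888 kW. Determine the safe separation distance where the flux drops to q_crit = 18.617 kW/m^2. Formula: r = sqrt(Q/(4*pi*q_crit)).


4*pi*q_crit = 233.95
Q/(4*pi*q_crit) = 196.63
r = sqrt(196.63) = 14.023 m

14.023 m


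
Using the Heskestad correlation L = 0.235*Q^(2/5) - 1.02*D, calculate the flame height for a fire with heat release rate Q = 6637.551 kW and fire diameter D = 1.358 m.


Q^(2/5) = 33.791
0.235 * Q^(2/5) = 7.9409
1.02 * D = 1.3852
L = 6.5558 m

6.5558 m


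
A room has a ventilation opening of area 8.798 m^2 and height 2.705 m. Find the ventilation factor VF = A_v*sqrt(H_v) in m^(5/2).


sqrt(H_v) = 1.6447
VF = 8.798 * 1.6447 = 14.470 m^(5/2)

14.470 m^(5/2)


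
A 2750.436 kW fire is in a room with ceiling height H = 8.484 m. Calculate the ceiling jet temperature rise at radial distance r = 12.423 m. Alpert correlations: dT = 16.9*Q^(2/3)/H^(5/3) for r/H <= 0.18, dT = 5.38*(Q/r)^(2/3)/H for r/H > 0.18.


r/H = 12.423 / 8.484 = 1.4643
r/H > 0.18, so dT = 5.38*(Q/r)^(2/3)/H
Q/r = 221.40
(Q/r)^(2/3) = 36.597
dT = 5.38 * 36.597 / 8.484 = 23.208 K

23.208 K


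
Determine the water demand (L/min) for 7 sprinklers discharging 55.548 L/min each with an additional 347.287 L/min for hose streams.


Sprinkler demand = 7 * 55.548 = 388.836 L/min
Total = 388.836 + 347.287 = 736.123 L/min

736.123 L/min


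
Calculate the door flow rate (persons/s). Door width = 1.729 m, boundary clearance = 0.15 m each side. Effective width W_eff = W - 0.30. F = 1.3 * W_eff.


W_eff = 1.729 - 0.30 = 1.429 m
F = 1.3 * 1.429 = 1.8577 persons/s

1.8577 persons/s


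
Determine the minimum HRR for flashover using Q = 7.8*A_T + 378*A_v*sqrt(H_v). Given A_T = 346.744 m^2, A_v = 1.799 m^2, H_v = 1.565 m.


7.8*A_T = 2704.6
sqrt(H_v) = 1.2510
378*A_v*sqrt(H_v) = 850.71
Q = 2704.6 + 850.71 = 3555.3 kW

3555.3 kW


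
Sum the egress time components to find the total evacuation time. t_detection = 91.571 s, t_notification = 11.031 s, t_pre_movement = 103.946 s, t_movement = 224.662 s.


Total = 91.571 + 11.031 + 103.946 + 224.662 = 431.21 s

431.21 s


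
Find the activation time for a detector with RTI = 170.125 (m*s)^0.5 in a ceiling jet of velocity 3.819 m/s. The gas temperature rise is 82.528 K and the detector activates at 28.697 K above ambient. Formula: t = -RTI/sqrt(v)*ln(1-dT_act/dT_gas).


dT_act/dT_gas = 0.34772
ln(1 - 0.34772) = -0.42729
t = -170.125 / sqrt(3.819) * -0.42729 = 37.198 s

37.198 s


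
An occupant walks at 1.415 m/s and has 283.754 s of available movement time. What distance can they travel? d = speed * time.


d = 1.415 * 283.754 = 401.51 m

401.51 m


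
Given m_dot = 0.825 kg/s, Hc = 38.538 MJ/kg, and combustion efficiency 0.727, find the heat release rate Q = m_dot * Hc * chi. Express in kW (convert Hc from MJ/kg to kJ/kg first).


Hc = 38.538 MJ/kg = 38.538 * 1000 kJ/kg = 38538 kJ/kg
Q = 0.825 kg/s * 38538 kJ/kg * 0.727 = 23114 kW

23114 kW


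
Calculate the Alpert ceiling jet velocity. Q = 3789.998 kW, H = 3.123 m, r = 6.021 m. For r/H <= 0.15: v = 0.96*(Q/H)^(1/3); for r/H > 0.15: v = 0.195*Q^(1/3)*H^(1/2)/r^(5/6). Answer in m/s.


r/H = 6.021 / 3.123 = 1.9280
r/H > 0.15, so v = 0.195*Q^(1/3)*H^(1/2)/r^(5/6)
Q^(1/3) = 15.591
H^(1/2) = 1.7672
r^(5/6) = 4.4640
v = 0.195 * 15.591 * 1.7672 / 4.4640 = 1.2036 m/s

1.2036 m/s


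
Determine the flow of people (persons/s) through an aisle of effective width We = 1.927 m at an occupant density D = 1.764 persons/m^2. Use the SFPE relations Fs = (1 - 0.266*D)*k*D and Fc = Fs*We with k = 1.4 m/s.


1 - 0.266*D = 1 - 0.266*1.764 = 0.53078
Fs = 0.53078 * 1.4 * 1.764 = 1.3108 persons/(s*m)
Fc = 1.3108 * 1.927 = 2.5259 persons/s

2.5259 persons/s


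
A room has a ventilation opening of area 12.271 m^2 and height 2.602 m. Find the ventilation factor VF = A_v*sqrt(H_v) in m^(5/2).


sqrt(H_v) = 1.6131
VF = 12.271 * 1.6131 = 19.794 m^(5/2)

19.794 m^(5/2)


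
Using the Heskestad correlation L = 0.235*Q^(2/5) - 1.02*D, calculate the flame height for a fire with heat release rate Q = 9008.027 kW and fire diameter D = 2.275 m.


Q^(2/5) = 38.181
0.235 * Q^(2/5) = 8.9726
1.02 * D = 2.3205
L = 6.6521 m

6.6521 m


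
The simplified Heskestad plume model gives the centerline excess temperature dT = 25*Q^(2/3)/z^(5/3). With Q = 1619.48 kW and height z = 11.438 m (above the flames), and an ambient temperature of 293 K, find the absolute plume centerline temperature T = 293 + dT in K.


Q^(2/3) = 137.91
z^(5/3) = 58.065
dT = 25 * 137.91 / 58.065 = 59.375 K
T = 293 + 59.375 = 352.38 K

352.38 K


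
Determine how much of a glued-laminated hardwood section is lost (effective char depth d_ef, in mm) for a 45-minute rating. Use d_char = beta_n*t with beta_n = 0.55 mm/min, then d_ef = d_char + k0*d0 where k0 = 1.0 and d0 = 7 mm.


d_char = 0.55 * 45 = 24.75 mm
d_ef = 24.75 + 1.0*7 = 31.75 mm

31.75 mm


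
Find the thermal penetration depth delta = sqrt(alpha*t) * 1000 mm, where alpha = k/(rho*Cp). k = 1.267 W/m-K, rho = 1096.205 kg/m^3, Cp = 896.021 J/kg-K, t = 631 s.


alpha = 1.267 / (1096.205 * 896.021) = 1.2899e-06 m^2/s
alpha * t = 0.00081395
delta = sqrt(0.00081395) * 1000 = 28.530 mm

28.530 mm


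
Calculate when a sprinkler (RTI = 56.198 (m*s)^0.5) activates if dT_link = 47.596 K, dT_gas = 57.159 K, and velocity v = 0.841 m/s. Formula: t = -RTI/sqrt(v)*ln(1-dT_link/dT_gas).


dT_link/dT_gas = 0.83269
ln(1 - 0.83269) = -1.7879
t = -56.198 / sqrt(0.841) * -1.7879 = 109.57 s

109.57 s


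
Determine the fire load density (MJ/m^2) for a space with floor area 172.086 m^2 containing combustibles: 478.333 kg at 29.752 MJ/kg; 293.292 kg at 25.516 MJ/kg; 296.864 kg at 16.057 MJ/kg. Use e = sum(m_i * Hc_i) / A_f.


Total energy = 478.333*29.752 + 293.292*25.516 + 296.864*16.057
= 14231.36 + 7483.639 + 4766.745
= 26481.75 MJ
e = 26481.75 / 172.086 = 153.89 MJ/m^2

153.89 MJ/m^2


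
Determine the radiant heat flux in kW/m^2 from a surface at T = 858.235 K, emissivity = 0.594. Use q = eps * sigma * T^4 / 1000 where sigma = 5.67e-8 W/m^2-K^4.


T^4 = 5.4253e+11
q = 0.594 * 5.67e-8 * 5.4253e+11 / 1000 = 18.272 kW/m^2

18.272 kW/m^2


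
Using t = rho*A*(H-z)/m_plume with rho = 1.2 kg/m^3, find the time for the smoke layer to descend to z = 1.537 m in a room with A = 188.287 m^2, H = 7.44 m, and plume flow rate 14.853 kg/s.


H - z = 5.903 m
t = 1.2 * 188.287 * 5.903 / 14.853 = 89.797 s

89.797 s


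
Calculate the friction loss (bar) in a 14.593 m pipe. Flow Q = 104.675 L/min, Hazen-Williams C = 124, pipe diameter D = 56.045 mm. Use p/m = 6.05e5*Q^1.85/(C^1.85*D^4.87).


Q^1.85 = 5453.9
C^1.85 = 7461.6
D^4.87 = 3.2762e+08
p/m = 0.0013498 bar/m
p_total = 0.0013498 * 14.593 = 0.019697 bar

0.019697 bar


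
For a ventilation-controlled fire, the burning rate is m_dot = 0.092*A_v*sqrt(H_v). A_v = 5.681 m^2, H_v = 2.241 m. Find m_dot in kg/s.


sqrt(H_v) = 1.4970
m_dot = 0.092 * 5.681 * 1.4970 = 0.78241 kg/s

0.78241 kg/s


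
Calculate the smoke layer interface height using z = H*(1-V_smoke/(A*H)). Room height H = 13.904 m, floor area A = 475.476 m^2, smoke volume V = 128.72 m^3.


V/(A*H) = 0.019471
1 - 0.019471 = 0.98053
z = 13.904 * 0.98053 = 13.633 m

13.633 m


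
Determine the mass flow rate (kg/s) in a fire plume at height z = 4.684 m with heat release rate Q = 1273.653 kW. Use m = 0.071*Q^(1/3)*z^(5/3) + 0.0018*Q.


Q^(1/3) = 10.840
z^(5/3) = 13.113
First term = 0.071 * 10.840 * 13.113 = 10.092
Second term = 0.0018 * 1273.653 = 2.2926
m = 12.384 kg/s

12.384 kg/s


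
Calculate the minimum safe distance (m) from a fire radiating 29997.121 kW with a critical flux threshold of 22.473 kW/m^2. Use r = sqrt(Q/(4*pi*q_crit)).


4*pi*q_crit = 282.40
Q/(4*pi*q_crit) = 106.22
r = sqrt(106.22) = 10.306 m

10.306 m


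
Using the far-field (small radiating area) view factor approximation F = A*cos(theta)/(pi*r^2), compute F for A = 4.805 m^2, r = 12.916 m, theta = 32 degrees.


cos(32 deg) = 0.84805
pi*r^2 = 524.09
F = 4.805 * 0.84805 / 524.09 = 0.0077751

0.0077751


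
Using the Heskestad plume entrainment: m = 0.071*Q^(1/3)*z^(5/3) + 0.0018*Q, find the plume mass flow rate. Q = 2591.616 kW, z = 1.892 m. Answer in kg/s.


Q^(1/3) = 13.736
z^(5/3) = 2.8942
First term = 0.071 * 13.736 * 2.8942 = 2.8226
Second term = 0.0018 * 2591.616 = 4.6649
m = 7.4875 kg/s

7.4875 kg/s


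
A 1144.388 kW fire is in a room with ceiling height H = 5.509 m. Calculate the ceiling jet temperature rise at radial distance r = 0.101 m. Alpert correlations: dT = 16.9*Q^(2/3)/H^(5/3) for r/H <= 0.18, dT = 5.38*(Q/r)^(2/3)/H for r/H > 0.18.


r/H = 0.101 / 5.509 = 0.018334
r/H <= 0.18, so dT = 16.9*Q^(2/3)/H^(5/3)
Q^(2/3) = 109.41
H^(5/3) = 17.184
dT = 16.9 * 109.41 / 17.184 = 107.60 K

107.60 K
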